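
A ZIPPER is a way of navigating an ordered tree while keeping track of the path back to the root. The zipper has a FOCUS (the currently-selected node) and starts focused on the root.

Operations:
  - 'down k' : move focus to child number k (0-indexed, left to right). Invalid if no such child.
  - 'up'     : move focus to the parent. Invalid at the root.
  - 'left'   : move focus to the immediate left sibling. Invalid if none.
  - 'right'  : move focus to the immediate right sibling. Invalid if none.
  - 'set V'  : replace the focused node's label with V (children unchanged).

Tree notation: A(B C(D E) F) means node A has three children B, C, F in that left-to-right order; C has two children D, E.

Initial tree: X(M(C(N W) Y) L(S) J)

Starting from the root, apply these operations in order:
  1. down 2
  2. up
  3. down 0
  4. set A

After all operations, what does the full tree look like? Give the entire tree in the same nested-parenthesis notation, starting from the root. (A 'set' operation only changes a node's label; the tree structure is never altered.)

Answer: X(A(C(N W) Y) L(S) J)

Derivation:
Step 1 (down 2): focus=J path=2 depth=1 children=[] left=['M', 'L'] right=[] parent=X
Step 2 (up): focus=X path=root depth=0 children=['M', 'L', 'J'] (at root)
Step 3 (down 0): focus=M path=0 depth=1 children=['C', 'Y'] left=[] right=['L', 'J'] parent=X
Step 4 (set A): focus=A path=0 depth=1 children=['C', 'Y'] left=[] right=['L', 'J'] parent=X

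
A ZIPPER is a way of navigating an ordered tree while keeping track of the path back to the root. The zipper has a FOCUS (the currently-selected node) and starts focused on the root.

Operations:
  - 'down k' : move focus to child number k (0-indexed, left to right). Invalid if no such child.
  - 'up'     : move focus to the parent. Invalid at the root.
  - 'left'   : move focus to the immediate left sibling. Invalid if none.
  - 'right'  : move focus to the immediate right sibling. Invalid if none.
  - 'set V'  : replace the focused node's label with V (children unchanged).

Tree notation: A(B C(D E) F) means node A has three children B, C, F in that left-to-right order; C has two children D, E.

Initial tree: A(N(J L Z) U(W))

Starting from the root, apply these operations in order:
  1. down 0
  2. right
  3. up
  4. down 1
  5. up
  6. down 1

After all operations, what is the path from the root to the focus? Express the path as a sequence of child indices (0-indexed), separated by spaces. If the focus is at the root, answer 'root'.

Step 1 (down 0): focus=N path=0 depth=1 children=['J', 'L', 'Z'] left=[] right=['U'] parent=A
Step 2 (right): focus=U path=1 depth=1 children=['W'] left=['N'] right=[] parent=A
Step 3 (up): focus=A path=root depth=0 children=['N', 'U'] (at root)
Step 4 (down 1): focus=U path=1 depth=1 children=['W'] left=['N'] right=[] parent=A
Step 5 (up): focus=A path=root depth=0 children=['N', 'U'] (at root)
Step 6 (down 1): focus=U path=1 depth=1 children=['W'] left=['N'] right=[] parent=A

Answer: 1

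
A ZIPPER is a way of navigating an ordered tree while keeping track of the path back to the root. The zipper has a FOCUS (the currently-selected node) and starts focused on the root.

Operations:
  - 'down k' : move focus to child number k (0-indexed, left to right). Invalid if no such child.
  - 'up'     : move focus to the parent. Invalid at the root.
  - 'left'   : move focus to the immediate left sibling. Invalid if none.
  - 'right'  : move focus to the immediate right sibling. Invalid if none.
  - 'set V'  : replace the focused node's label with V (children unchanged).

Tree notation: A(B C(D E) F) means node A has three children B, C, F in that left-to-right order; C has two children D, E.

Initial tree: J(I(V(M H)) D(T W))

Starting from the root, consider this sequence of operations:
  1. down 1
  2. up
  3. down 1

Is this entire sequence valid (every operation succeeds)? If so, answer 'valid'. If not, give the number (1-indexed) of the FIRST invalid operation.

Answer: valid

Derivation:
Step 1 (down 1): focus=D path=1 depth=1 children=['T', 'W'] left=['I'] right=[] parent=J
Step 2 (up): focus=J path=root depth=0 children=['I', 'D'] (at root)
Step 3 (down 1): focus=D path=1 depth=1 children=['T', 'W'] left=['I'] right=[] parent=J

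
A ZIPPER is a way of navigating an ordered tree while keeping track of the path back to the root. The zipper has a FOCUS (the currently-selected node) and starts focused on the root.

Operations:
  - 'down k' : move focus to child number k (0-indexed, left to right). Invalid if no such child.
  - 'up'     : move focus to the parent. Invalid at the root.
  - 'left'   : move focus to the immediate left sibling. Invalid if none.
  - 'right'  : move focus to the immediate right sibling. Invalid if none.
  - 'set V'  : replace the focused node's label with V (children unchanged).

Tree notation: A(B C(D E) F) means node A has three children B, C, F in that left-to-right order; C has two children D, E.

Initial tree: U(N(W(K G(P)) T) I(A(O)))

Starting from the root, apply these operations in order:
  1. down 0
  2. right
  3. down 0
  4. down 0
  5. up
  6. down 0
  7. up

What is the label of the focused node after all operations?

Step 1 (down 0): focus=N path=0 depth=1 children=['W', 'T'] left=[] right=['I'] parent=U
Step 2 (right): focus=I path=1 depth=1 children=['A'] left=['N'] right=[] parent=U
Step 3 (down 0): focus=A path=1/0 depth=2 children=['O'] left=[] right=[] parent=I
Step 4 (down 0): focus=O path=1/0/0 depth=3 children=[] left=[] right=[] parent=A
Step 5 (up): focus=A path=1/0 depth=2 children=['O'] left=[] right=[] parent=I
Step 6 (down 0): focus=O path=1/0/0 depth=3 children=[] left=[] right=[] parent=A
Step 7 (up): focus=A path=1/0 depth=2 children=['O'] left=[] right=[] parent=I

Answer: A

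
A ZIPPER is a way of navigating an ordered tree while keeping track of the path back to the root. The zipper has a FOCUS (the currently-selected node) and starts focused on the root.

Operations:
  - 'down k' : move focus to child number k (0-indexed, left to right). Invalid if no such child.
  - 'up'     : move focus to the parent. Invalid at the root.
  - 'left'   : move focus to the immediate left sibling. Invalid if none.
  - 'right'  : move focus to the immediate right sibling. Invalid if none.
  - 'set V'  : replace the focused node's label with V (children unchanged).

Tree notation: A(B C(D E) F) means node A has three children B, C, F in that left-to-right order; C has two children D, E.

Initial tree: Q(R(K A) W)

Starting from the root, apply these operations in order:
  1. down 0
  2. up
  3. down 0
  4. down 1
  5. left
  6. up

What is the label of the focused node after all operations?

Answer: R

Derivation:
Step 1 (down 0): focus=R path=0 depth=1 children=['K', 'A'] left=[] right=['W'] parent=Q
Step 2 (up): focus=Q path=root depth=0 children=['R', 'W'] (at root)
Step 3 (down 0): focus=R path=0 depth=1 children=['K', 'A'] left=[] right=['W'] parent=Q
Step 4 (down 1): focus=A path=0/1 depth=2 children=[] left=['K'] right=[] parent=R
Step 5 (left): focus=K path=0/0 depth=2 children=[] left=[] right=['A'] parent=R
Step 6 (up): focus=R path=0 depth=1 children=['K', 'A'] left=[] right=['W'] parent=Q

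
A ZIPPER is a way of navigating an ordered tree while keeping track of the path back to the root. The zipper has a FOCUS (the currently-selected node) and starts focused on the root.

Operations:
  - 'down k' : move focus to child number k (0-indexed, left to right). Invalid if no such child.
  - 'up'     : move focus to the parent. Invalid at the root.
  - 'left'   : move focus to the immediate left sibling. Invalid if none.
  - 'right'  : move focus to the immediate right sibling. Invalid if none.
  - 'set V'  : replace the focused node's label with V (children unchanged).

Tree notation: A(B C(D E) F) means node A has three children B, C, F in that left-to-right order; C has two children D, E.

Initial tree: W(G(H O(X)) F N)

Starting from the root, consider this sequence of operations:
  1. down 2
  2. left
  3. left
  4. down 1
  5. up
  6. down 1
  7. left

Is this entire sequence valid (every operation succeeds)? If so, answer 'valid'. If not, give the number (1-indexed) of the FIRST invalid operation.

Answer: valid

Derivation:
Step 1 (down 2): focus=N path=2 depth=1 children=[] left=['G', 'F'] right=[] parent=W
Step 2 (left): focus=F path=1 depth=1 children=[] left=['G'] right=['N'] parent=W
Step 3 (left): focus=G path=0 depth=1 children=['H', 'O'] left=[] right=['F', 'N'] parent=W
Step 4 (down 1): focus=O path=0/1 depth=2 children=['X'] left=['H'] right=[] parent=G
Step 5 (up): focus=G path=0 depth=1 children=['H', 'O'] left=[] right=['F', 'N'] parent=W
Step 6 (down 1): focus=O path=0/1 depth=2 children=['X'] left=['H'] right=[] parent=G
Step 7 (left): focus=H path=0/0 depth=2 children=[] left=[] right=['O'] parent=G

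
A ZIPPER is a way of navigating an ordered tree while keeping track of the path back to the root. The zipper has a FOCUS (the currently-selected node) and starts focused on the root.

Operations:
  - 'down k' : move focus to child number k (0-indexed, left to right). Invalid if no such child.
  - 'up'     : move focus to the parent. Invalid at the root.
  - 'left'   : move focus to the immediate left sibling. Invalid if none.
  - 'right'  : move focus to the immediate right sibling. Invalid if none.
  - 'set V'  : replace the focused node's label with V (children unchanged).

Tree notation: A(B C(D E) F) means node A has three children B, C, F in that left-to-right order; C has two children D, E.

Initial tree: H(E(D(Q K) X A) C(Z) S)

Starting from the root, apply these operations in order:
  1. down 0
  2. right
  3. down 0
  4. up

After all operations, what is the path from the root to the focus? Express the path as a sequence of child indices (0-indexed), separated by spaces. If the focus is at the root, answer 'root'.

Step 1 (down 0): focus=E path=0 depth=1 children=['D', 'X', 'A'] left=[] right=['C', 'S'] parent=H
Step 2 (right): focus=C path=1 depth=1 children=['Z'] left=['E'] right=['S'] parent=H
Step 3 (down 0): focus=Z path=1/0 depth=2 children=[] left=[] right=[] parent=C
Step 4 (up): focus=C path=1 depth=1 children=['Z'] left=['E'] right=['S'] parent=H

Answer: 1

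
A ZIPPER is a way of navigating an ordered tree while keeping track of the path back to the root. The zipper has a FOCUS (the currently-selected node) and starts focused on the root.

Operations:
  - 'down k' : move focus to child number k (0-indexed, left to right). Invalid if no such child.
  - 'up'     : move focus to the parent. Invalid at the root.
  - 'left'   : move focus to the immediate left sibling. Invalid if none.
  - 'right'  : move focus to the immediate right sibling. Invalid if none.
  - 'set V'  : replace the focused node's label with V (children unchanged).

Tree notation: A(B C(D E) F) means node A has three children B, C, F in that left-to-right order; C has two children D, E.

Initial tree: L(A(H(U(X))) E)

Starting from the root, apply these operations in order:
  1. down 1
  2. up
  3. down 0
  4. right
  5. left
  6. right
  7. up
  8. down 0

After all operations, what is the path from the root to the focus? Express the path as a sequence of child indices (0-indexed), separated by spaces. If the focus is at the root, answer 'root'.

Answer: 0

Derivation:
Step 1 (down 1): focus=E path=1 depth=1 children=[] left=['A'] right=[] parent=L
Step 2 (up): focus=L path=root depth=0 children=['A', 'E'] (at root)
Step 3 (down 0): focus=A path=0 depth=1 children=['H'] left=[] right=['E'] parent=L
Step 4 (right): focus=E path=1 depth=1 children=[] left=['A'] right=[] parent=L
Step 5 (left): focus=A path=0 depth=1 children=['H'] left=[] right=['E'] parent=L
Step 6 (right): focus=E path=1 depth=1 children=[] left=['A'] right=[] parent=L
Step 7 (up): focus=L path=root depth=0 children=['A', 'E'] (at root)
Step 8 (down 0): focus=A path=0 depth=1 children=['H'] left=[] right=['E'] parent=L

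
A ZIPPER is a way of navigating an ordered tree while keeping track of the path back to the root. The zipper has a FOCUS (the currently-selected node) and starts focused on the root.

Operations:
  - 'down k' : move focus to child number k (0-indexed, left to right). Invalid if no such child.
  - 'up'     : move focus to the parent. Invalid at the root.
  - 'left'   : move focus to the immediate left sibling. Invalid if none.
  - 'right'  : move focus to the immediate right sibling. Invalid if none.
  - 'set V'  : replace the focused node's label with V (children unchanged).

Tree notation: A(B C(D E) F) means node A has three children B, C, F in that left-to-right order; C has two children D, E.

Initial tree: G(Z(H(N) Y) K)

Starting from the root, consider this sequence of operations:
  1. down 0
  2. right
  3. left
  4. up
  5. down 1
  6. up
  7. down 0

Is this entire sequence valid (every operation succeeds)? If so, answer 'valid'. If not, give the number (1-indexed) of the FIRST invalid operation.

Step 1 (down 0): focus=Z path=0 depth=1 children=['H', 'Y'] left=[] right=['K'] parent=G
Step 2 (right): focus=K path=1 depth=1 children=[] left=['Z'] right=[] parent=G
Step 3 (left): focus=Z path=0 depth=1 children=['H', 'Y'] left=[] right=['K'] parent=G
Step 4 (up): focus=G path=root depth=0 children=['Z', 'K'] (at root)
Step 5 (down 1): focus=K path=1 depth=1 children=[] left=['Z'] right=[] parent=G
Step 6 (up): focus=G path=root depth=0 children=['Z', 'K'] (at root)
Step 7 (down 0): focus=Z path=0 depth=1 children=['H', 'Y'] left=[] right=['K'] parent=G

Answer: valid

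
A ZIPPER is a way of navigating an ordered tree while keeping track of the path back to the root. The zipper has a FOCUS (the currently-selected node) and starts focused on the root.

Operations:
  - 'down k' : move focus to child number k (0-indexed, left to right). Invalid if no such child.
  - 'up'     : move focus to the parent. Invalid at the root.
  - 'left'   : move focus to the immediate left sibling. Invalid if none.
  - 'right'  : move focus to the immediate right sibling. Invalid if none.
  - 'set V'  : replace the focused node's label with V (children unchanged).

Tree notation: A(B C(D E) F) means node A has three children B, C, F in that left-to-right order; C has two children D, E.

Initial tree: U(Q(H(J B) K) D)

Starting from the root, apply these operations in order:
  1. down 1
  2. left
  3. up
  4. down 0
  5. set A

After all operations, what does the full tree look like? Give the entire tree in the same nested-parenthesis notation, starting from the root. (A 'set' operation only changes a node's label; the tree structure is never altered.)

Step 1 (down 1): focus=D path=1 depth=1 children=[] left=['Q'] right=[] parent=U
Step 2 (left): focus=Q path=0 depth=1 children=['H', 'K'] left=[] right=['D'] parent=U
Step 3 (up): focus=U path=root depth=0 children=['Q', 'D'] (at root)
Step 4 (down 0): focus=Q path=0 depth=1 children=['H', 'K'] left=[] right=['D'] parent=U
Step 5 (set A): focus=A path=0 depth=1 children=['H', 'K'] left=[] right=['D'] parent=U

Answer: U(A(H(J B) K) D)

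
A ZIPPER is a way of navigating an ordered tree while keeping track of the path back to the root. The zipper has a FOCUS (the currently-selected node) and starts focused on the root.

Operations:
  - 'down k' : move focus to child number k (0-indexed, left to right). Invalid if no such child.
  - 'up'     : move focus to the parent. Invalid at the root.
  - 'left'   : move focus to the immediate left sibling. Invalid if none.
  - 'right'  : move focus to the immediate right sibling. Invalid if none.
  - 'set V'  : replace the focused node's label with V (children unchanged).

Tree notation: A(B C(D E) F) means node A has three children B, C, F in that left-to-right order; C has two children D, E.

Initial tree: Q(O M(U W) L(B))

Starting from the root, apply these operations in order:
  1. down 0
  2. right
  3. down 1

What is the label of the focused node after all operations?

Answer: W

Derivation:
Step 1 (down 0): focus=O path=0 depth=1 children=[] left=[] right=['M', 'L'] parent=Q
Step 2 (right): focus=M path=1 depth=1 children=['U', 'W'] left=['O'] right=['L'] parent=Q
Step 3 (down 1): focus=W path=1/1 depth=2 children=[] left=['U'] right=[] parent=M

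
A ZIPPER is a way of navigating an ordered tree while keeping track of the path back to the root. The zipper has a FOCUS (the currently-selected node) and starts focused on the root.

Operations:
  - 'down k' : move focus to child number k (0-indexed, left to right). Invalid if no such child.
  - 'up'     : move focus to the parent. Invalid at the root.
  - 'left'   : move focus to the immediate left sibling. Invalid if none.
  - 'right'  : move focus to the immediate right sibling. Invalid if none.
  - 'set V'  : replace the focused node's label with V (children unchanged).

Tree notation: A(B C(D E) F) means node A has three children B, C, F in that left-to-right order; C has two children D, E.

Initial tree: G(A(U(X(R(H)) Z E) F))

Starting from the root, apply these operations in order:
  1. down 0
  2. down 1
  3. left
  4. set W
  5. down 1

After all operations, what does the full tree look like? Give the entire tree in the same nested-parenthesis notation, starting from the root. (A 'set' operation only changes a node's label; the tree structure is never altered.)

Answer: G(A(W(X(R(H)) Z E) F))

Derivation:
Step 1 (down 0): focus=A path=0 depth=1 children=['U', 'F'] left=[] right=[] parent=G
Step 2 (down 1): focus=F path=0/1 depth=2 children=[] left=['U'] right=[] parent=A
Step 3 (left): focus=U path=0/0 depth=2 children=['X', 'Z', 'E'] left=[] right=['F'] parent=A
Step 4 (set W): focus=W path=0/0 depth=2 children=['X', 'Z', 'E'] left=[] right=['F'] parent=A
Step 5 (down 1): focus=Z path=0/0/1 depth=3 children=[] left=['X'] right=['E'] parent=W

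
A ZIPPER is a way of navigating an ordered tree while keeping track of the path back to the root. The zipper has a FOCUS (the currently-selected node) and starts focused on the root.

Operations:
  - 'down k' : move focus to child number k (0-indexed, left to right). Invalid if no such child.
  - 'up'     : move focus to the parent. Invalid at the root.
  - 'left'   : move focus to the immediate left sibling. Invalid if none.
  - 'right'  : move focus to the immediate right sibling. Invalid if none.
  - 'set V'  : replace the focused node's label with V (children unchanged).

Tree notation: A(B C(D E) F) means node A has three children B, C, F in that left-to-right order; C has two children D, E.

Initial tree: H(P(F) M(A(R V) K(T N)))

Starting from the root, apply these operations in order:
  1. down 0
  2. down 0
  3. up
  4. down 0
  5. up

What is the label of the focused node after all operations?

Step 1 (down 0): focus=P path=0 depth=1 children=['F'] left=[] right=['M'] parent=H
Step 2 (down 0): focus=F path=0/0 depth=2 children=[] left=[] right=[] parent=P
Step 3 (up): focus=P path=0 depth=1 children=['F'] left=[] right=['M'] parent=H
Step 4 (down 0): focus=F path=0/0 depth=2 children=[] left=[] right=[] parent=P
Step 5 (up): focus=P path=0 depth=1 children=['F'] left=[] right=['M'] parent=H

Answer: P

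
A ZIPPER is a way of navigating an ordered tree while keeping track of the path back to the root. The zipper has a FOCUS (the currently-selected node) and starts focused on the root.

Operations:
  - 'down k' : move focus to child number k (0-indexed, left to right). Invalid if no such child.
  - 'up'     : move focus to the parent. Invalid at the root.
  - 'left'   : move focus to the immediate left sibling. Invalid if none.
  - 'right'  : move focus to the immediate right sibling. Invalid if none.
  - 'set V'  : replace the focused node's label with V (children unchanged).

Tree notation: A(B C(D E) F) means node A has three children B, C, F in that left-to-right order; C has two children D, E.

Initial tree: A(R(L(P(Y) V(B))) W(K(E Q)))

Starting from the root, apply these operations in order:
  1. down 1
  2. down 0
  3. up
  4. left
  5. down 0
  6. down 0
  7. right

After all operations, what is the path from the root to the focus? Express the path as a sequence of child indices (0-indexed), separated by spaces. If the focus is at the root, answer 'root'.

Step 1 (down 1): focus=W path=1 depth=1 children=['K'] left=['R'] right=[] parent=A
Step 2 (down 0): focus=K path=1/0 depth=2 children=['E', 'Q'] left=[] right=[] parent=W
Step 3 (up): focus=W path=1 depth=1 children=['K'] left=['R'] right=[] parent=A
Step 4 (left): focus=R path=0 depth=1 children=['L'] left=[] right=['W'] parent=A
Step 5 (down 0): focus=L path=0/0 depth=2 children=['P', 'V'] left=[] right=[] parent=R
Step 6 (down 0): focus=P path=0/0/0 depth=3 children=['Y'] left=[] right=['V'] parent=L
Step 7 (right): focus=V path=0/0/1 depth=3 children=['B'] left=['P'] right=[] parent=L

Answer: 0 0 1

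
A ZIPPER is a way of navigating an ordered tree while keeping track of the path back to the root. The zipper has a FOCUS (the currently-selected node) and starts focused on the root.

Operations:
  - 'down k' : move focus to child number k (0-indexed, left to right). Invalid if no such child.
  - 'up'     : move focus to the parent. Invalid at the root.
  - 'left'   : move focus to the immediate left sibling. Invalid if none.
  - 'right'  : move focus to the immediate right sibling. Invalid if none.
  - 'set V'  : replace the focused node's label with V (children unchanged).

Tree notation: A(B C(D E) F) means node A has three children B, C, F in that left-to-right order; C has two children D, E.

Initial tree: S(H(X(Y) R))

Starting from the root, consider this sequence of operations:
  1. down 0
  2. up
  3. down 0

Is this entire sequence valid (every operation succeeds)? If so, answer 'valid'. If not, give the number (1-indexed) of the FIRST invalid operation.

Answer: valid

Derivation:
Step 1 (down 0): focus=H path=0 depth=1 children=['X', 'R'] left=[] right=[] parent=S
Step 2 (up): focus=S path=root depth=0 children=['H'] (at root)
Step 3 (down 0): focus=H path=0 depth=1 children=['X', 'R'] left=[] right=[] parent=S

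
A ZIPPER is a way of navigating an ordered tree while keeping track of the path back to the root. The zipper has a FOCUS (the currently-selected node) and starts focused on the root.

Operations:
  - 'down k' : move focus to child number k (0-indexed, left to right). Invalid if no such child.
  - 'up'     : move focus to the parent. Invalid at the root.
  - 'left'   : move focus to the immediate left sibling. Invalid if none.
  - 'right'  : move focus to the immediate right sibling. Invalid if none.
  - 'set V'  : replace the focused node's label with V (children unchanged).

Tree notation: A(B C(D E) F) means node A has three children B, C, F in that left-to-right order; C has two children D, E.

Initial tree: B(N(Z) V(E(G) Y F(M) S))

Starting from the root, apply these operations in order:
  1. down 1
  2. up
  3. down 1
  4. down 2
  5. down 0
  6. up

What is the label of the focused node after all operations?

Step 1 (down 1): focus=V path=1 depth=1 children=['E', 'Y', 'F', 'S'] left=['N'] right=[] parent=B
Step 2 (up): focus=B path=root depth=0 children=['N', 'V'] (at root)
Step 3 (down 1): focus=V path=1 depth=1 children=['E', 'Y', 'F', 'S'] left=['N'] right=[] parent=B
Step 4 (down 2): focus=F path=1/2 depth=2 children=['M'] left=['E', 'Y'] right=['S'] parent=V
Step 5 (down 0): focus=M path=1/2/0 depth=3 children=[] left=[] right=[] parent=F
Step 6 (up): focus=F path=1/2 depth=2 children=['M'] left=['E', 'Y'] right=['S'] parent=V

Answer: F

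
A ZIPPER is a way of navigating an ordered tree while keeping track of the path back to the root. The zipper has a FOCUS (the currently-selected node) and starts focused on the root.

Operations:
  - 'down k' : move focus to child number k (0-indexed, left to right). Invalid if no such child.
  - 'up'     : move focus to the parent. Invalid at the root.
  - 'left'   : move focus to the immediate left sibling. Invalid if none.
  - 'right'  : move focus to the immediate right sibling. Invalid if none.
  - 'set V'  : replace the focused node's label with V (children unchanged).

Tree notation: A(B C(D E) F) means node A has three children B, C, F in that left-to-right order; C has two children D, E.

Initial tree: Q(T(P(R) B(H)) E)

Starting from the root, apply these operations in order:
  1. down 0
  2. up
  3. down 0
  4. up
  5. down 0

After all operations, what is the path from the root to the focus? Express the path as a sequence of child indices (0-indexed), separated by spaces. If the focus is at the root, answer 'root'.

Answer: 0

Derivation:
Step 1 (down 0): focus=T path=0 depth=1 children=['P', 'B'] left=[] right=['E'] parent=Q
Step 2 (up): focus=Q path=root depth=0 children=['T', 'E'] (at root)
Step 3 (down 0): focus=T path=0 depth=1 children=['P', 'B'] left=[] right=['E'] parent=Q
Step 4 (up): focus=Q path=root depth=0 children=['T', 'E'] (at root)
Step 5 (down 0): focus=T path=0 depth=1 children=['P', 'B'] left=[] right=['E'] parent=Q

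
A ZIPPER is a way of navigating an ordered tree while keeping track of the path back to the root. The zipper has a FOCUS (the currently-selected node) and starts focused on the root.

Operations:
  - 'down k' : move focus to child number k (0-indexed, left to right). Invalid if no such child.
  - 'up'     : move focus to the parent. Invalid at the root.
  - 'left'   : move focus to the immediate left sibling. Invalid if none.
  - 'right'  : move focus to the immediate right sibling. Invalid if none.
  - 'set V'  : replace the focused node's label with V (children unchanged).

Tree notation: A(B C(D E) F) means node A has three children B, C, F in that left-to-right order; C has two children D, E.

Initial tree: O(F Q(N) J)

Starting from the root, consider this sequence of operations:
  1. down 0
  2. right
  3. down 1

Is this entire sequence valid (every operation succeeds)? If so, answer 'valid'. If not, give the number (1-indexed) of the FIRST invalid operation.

Answer: 3

Derivation:
Step 1 (down 0): focus=F path=0 depth=1 children=[] left=[] right=['Q', 'J'] parent=O
Step 2 (right): focus=Q path=1 depth=1 children=['N'] left=['F'] right=['J'] parent=O
Step 3 (down 1): INVALID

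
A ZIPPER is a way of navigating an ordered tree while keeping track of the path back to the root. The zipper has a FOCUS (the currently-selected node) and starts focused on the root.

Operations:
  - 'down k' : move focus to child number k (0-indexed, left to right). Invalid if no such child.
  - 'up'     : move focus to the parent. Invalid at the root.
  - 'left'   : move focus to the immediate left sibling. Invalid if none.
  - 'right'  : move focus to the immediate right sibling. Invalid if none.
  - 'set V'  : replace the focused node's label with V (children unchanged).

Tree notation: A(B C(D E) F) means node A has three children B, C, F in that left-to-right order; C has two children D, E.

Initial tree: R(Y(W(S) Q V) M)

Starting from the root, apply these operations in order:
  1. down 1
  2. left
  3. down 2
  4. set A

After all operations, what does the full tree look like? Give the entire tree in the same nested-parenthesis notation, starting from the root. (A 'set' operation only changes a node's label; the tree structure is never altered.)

Answer: R(Y(W(S) Q A) M)

Derivation:
Step 1 (down 1): focus=M path=1 depth=1 children=[] left=['Y'] right=[] parent=R
Step 2 (left): focus=Y path=0 depth=1 children=['W', 'Q', 'V'] left=[] right=['M'] parent=R
Step 3 (down 2): focus=V path=0/2 depth=2 children=[] left=['W', 'Q'] right=[] parent=Y
Step 4 (set A): focus=A path=0/2 depth=2 children=[] left=['W', 'Q'] right=[] parent=Y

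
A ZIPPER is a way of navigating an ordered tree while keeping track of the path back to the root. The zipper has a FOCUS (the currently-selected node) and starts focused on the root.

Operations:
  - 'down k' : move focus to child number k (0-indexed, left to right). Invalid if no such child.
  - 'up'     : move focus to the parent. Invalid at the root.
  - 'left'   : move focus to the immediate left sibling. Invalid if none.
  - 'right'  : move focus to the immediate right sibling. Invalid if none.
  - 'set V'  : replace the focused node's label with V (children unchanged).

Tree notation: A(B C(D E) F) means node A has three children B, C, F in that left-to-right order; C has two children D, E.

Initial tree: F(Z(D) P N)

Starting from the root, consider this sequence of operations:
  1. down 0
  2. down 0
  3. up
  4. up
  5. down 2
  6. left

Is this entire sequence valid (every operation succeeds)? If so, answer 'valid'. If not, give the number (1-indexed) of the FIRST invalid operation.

Answer: valid

Derivation:
Step 1 (down 0): focus=Z path=0 depth=1 children=['D'] left=[] right=['P', 'N'] parent=F
Step 2 (down 0): focus=D path=0/0 depth=2 children=[] left=[] right=[] parent=Z
Step 3 (up): focus=Z path=0 depth=1 children=['D'] left=[] right=['P', 'N'] parent=F
Step 4 (up): focus=F path=root depth=0 children=['Z', 'P', 'N'] (at root)
Step 5 (down 2): focus=N path=2 depth=1 children=[] left=['Z', 'P'] right=[] parent=F
Step 6 (left): focus=P path=1 depth=1 children=[] left=['Z'] right=['N'] parent=F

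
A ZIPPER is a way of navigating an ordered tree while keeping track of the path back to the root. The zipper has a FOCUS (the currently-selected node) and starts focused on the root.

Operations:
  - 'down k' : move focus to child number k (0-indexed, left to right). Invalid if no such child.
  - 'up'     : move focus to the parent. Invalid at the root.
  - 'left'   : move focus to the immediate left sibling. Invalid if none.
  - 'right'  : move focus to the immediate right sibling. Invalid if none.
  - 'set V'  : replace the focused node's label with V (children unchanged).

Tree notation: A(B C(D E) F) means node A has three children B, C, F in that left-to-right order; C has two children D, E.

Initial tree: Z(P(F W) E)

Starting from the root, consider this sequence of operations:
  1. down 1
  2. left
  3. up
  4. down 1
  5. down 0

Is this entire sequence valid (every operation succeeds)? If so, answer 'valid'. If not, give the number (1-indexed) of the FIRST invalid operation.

Answer: 5

Derivation:
Step 1 (down 1): focus=E path=1 depth=1 children=[] left=['P'] right=[] parent=Z
Step 2 (left): focus=P path=0 depth=1 children=['F', 'W'] left=[] right=['E'] parent=Z
Step 3 (up): focus=Z path=root depth=0 children=['P', 'E'] (at root)
Step 4 (down 1): focus=E path=1 depth=1 children=[] left=['P'] right=[] parent=Z
Step 5 (down 0): INVALID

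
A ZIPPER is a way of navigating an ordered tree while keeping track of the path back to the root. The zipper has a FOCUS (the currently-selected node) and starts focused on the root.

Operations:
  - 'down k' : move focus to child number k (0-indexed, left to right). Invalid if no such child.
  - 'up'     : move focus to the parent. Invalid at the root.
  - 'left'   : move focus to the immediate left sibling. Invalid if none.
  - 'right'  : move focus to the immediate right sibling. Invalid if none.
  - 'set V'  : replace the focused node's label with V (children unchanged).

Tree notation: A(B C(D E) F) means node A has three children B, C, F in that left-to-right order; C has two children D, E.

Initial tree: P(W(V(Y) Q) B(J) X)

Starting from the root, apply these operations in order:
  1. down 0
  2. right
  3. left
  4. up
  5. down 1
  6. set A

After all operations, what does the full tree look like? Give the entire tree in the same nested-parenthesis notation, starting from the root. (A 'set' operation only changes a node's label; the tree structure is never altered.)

Answer: P(W(V(Y) Q) A(J) X)

Derivation:
Step 1 (down 0): focus=W path=0 depth=1 children=['V', 'Q'] left=[] right=['B', 'X'] parent=P
Step 2 (right): focus=B path=1 depth=1 children=['J'] left=['W'] right=['X'] parent=P
Step 3 (left): focus=W path=0 depth=1 children=['V', 'Q'] left=[] right=['B', 'X'] parent=P
Step 4 (up): focus=P path=root depth=0 children=['W', 'B', 'X'] (at root)
Step 5 (down 1): focus=B path=1 depth=1 children=['J'] left=['W'] right=['X'] parent=P
Step 6 (set A): focus=A path=1 depth=1 children=['J'] left=['W'] right=['X'] parent=P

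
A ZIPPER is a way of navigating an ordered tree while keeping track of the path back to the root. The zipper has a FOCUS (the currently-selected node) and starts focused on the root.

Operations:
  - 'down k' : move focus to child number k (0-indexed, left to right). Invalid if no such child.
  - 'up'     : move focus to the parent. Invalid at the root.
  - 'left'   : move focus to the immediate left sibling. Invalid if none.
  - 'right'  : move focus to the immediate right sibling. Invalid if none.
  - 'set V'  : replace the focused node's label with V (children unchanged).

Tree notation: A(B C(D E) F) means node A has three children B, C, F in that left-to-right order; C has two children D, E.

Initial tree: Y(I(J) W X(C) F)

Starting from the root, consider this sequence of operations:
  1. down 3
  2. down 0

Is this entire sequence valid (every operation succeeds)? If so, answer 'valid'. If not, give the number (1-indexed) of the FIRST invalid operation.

Step 1 (down 3): focus=F path=3 depth=1 children=[] left=['I', 'W', 'X'] right=[] parent=Y
Step 2 (down 0): INVALID

Answer: 2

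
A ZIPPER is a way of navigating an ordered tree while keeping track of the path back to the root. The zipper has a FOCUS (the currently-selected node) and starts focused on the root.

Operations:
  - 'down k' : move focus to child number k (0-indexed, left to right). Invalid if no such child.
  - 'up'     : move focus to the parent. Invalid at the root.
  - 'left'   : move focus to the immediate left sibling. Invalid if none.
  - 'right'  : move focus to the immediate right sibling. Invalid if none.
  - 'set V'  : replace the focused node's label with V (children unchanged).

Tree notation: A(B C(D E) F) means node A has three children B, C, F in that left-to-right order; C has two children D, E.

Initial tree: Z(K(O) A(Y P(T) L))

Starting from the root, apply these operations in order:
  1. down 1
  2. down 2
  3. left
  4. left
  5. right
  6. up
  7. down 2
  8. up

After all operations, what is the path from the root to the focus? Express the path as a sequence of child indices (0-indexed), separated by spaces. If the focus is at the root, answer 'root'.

Answer: 1

Derivation:
Step 1 (down 1): focus=A path=1 depth=1 children=['Y', 'P', 'L'] left=['K'] right=[] parent=Z
Step 2 (down 2): focus=L path=1/2 depth=2 children=[] left=['Y', 'P'] right=[] parent=A
Step 3 (left): focus=P path=1/1 depth=2 children=['T'] left=['Y'] right=['L'] parent=A
Step 4 (left): focus=Y path=1/0 depth=2 children=[] left=[] right=['P', 'L'] parent=A
Step 5 (right): focus=P path=1/1 depth=2 children=['T'] left=['Y'] right=['L'] parent=A
Step 6 (up): focus=A path=1 depth=1 children=['Y', 'P', 'L'] left=['K'] right=[] parent=Z
Step 7 (down 2): focus=L path=1/2 depth=2 children=[] left=['Y', 'P'] right=[] parent=A
Step 8 (up): focus=A path=1 depth=1 children=['Y', 'P', 'L'] left=['K'] right=[] parent=Z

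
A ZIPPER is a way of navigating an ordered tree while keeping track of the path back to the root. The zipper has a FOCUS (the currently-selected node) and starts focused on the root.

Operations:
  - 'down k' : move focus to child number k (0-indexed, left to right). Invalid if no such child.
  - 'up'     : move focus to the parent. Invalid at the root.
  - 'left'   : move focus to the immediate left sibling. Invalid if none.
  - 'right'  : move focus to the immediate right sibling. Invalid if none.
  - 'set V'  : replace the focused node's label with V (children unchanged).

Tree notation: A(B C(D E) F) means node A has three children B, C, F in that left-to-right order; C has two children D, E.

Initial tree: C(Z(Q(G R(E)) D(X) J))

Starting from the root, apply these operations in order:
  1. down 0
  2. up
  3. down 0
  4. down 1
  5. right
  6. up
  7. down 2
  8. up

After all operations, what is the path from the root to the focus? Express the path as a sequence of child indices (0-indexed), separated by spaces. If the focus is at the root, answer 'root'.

Step 1 (down 0): focus=Z path=0 depth=1 children=['Q', 'D', 'J'] left=[] right=[] parent=C
Step 2 (up): focus=C path=root depth=0 children=['Z'] (at root)
Step 3 (down 0): focus=Z path=0 depth=1 children=['Q', 'D', 'J'] left=[] right=[] parent=C
Step 4 (down 1): focus=D path=0/1 depth=2 children=['X'] left=['Q'] right=['J'] parent=Z
Step 5 (right): focus=J path=0/2 depth=2 children=[] left=['Q', 'D'] right=[] parent=Z
Step 6 (up): focus=Z path=0 depth=1 children=['Q', 'D', 'J'] left=[] right=[] parent=C
Step 7 (down 2): focus=J path=0/2 depth=2 children=[] left=['Q', 'D'] right=[] parent=Z
Step 8 (up): focus=Z path=0 depth=1 children=['Q', 'D', 'J'] left=[] right=[] parent=C

Answer: 0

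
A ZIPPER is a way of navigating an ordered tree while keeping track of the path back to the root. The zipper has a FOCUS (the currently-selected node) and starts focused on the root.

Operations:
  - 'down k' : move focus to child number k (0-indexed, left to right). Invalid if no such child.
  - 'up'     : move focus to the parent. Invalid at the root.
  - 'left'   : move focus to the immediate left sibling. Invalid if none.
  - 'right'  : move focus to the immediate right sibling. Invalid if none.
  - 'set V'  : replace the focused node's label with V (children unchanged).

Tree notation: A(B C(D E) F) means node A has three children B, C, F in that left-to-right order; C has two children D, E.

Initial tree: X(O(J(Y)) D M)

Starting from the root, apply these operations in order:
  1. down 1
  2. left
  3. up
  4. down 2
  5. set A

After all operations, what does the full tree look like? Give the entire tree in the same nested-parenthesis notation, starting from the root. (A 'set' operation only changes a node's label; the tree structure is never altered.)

Answer: X(O(J(Y)) D A)

Derivation:
Step 1 (down 1): focus=D path=1 depth=1 children=[] left=['O'] right=['M'] parent=X
Step 2 (left): focus=O path=0 depth=1 children=['J'] left=[] right=['D', 'M'] parent=X
Step 3 (up): focus=X path=root depth=0 children=['O', 'D', 'M'] (at root)
Step 4 (down 2): focus=M path=2 depth=1 children=[] left=['O', 'D'] right=[] parent=X
Step 5 (set A): focus=A path=2 depth=1 children=[] left=['O', 'D'] right=[] parent=X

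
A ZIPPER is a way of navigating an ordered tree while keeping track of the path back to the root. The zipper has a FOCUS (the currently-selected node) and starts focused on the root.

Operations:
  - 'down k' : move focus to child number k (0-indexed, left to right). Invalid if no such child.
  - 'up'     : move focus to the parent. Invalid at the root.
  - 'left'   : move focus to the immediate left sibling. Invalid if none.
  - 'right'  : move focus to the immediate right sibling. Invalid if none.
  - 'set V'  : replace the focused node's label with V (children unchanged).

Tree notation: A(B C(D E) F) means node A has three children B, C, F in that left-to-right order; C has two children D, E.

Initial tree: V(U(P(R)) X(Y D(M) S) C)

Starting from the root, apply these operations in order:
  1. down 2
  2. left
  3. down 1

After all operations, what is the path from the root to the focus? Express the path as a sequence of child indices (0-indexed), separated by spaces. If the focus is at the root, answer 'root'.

Step 1 (down 2): focus=C path=2 depth=1 children=[] left=['U', 'X'] right=[] parent=V
Step 2 (left): focus=X path=1 depth=1 children=['Y', 'D', 'S'] left=['U'] right=['C'] parent=V
Step 3 (down 1): focus=D path=1/1 depth=2 children=['M'] left=['Y'] right=['S'] parent=X

Answer: 1 1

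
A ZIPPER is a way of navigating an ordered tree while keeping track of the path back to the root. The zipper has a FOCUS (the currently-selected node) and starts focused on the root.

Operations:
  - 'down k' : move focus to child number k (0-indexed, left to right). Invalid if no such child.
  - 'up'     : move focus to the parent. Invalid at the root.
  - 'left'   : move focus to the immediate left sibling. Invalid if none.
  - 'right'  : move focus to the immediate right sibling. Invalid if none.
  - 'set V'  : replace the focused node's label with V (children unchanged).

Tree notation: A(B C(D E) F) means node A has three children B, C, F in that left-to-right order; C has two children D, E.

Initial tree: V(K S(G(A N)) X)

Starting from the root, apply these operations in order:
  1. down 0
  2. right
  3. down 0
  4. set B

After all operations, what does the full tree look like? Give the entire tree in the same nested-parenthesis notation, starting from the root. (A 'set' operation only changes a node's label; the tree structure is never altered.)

Answer: V(K S(B(A N)) X)

Derivation:
Step 1 (down 0): focus=K path=0 depth=1 children=[] left=[] right=['S', 'X'] parent=V
Step 2 (right): focus=S path=1 depth=1 children=['G'] left=['K'] right=['X'] parent=V
Step 3 (down 0): focus=G path=1/0 depth=2 children=['A', 'N'] left=[] right=[] parent=S
Step 4 (set B): focus=B path=1/0 depth=2 children=['A', 'N'] left=[] right=[] parent=S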